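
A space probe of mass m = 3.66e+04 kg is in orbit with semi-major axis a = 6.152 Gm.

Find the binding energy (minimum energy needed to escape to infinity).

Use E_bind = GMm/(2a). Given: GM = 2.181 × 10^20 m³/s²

Convert to SI: a = 6.152 Gm = 6.152e+09 m.
Total orbital energy is E = −GMm/(2a); binding energy is E_bind = −E = GMm/(2a).
E_bind = 2.181e+20 · 3.66e+04 / (2 · 6.152e+09) J ≈ 6.488e+14 J = 648.8 TJ.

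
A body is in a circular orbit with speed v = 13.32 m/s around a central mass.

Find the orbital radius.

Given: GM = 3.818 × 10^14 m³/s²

For a circular orbit, v² = GM / r, so r = GM / v².
r = 3.818e+14 / (13.32)² m ≈ 2.152e+12 m = 2.152 Tm.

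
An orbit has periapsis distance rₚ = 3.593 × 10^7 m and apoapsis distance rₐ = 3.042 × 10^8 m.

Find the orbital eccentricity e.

e = (rₐ − rₚ) / (rₐ + rₚ).
e = (3.042e+08 − 3.593e+07) / (3.042e+08 + 3.593e+07) = 2.6827e+08 / 3.4013e+08 ≈ 0.7887.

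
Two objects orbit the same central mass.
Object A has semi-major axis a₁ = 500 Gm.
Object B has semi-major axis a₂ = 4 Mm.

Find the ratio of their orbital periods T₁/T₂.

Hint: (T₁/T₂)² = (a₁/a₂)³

Convert to SI: a₁ = 500 Gm = 5e+11 m; a₂ = 4 Mm = 4e+06 m.
From Kepler's third law, (T₁/T₂)² = (a₁/a₂)³, so T₁/T₂ = (a₁/a₂)^(3/2).
a₁/a₂ = 5e+11 / 4e+06 = 125000.
T₁/T₂ = (125000)^(3/2) ≈ 4.419e+07.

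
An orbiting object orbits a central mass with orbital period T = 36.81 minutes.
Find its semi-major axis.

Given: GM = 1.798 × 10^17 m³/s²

Convert to SI: T = 36.81 minutes = 2208.6 s.
Invert Kepler's third law: a = (GM · T² / (4π²))^(1/3).
Substituting T = 2208.6 s and GM = 1.798e+17 m³/s²:
a = (1.798e+17 · (2208.6)² / (4π²))^(1/3) m
a ≈ 2.811e+07 m = 28.11 Mm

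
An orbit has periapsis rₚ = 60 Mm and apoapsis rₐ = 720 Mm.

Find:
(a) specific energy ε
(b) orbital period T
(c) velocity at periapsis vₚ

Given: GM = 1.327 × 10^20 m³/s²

Convert to SI: rₚ = 60 Mm = 6e+07 m; rₐ = 720 Mm = 7.2e+08 m.
(a) With a = (rₚ + rₐ)/2 = 3.9e+08 m, ε = −GM/(2a) = −1.327e+20/(2 · 3.9e+08) J/kg ≈ -1.701e+11 J/kg
(b) With a = (rₚ + rₐ)/2 = 3.9e+08 m, T = 2π √(a³/GM) = 2π √((3.9e+08)³/1.327e+20) s ≈ 4201 s
(c) With a = (rₚ + rₐ)/2 = 3.9e+08 m, vₚ = √(GM (2/rₚ − 1/a)) = √(1.327e+20 · (2/6e+07 − 1/3.9e+08)) m/s ≈ 2.021e+06 m/s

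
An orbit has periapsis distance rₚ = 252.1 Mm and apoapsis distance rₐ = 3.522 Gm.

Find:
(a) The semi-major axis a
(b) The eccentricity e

Convert to SI: rₚ = 252.1 Mm = 2.521e+08 m; rₐ = 3.522 Gm = 3.522e+09 m.
(a) a = (rₚ + rₐ) / 2 = (2.521e+08 + 3.522e+09) / 2 ≈ 1.887e+09 m = 1.887 Gm.
(b) e = (rₐ − rₚ) / (rₐ + rₚ) = (3.522e+09 − 2.521e+08) / (3.522e+09 + 2.521e+08) ≈ 0.8664.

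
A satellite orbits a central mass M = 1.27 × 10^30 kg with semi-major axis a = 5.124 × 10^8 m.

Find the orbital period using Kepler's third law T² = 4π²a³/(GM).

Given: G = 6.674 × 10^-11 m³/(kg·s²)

GM = G · M = 6.674e-11 · 1.27e+30 = 8.47598e+19 m³/s².
Kepler's third law: T = 2π √(a³ / GM).
Substituting a = 5.124e+08 m and GM = 8.47598e+19 m³/s²:
T = 2π √((5.124e+08)³ / 8.47598e+19) s
T ≈ 7916 s = 2.199 hours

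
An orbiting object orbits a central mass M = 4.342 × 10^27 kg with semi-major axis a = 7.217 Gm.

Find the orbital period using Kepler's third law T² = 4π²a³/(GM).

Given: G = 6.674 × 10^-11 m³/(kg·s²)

Convert to SI: a = 7.217 Gm = 7.217e+09 m.
GM = G · M = 6.674e-11 · 4.342e+27 = 2.89785e+17 m³/s².
Kepler's third law: T = 2π √(a³ / GM).
Substituting a = 7.217e+09 m and GM = 2.89785e+17 m³/s²:
T = 2π √((7.217e+09)³ / 2.89785e+17) s
T ≈ 7.156e+06 s = 82.83 days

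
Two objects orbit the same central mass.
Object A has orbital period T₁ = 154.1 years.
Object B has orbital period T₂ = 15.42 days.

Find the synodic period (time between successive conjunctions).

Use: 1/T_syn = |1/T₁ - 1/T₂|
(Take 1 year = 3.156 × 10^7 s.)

Convert to SI: T₁ = 154.1 years = 4.8634e+09 s; T₂ = 15.42 days = 1.33229e+06 s.
T_syn = |T₁ · T₂ / (T₁ − T₂)|.
T_syn = |4.8634e+09 · 1.33229e+06 / (4.8634e+09 − 1.33229e+06)| s ≈ 1.333e+06 s = 15.42 days.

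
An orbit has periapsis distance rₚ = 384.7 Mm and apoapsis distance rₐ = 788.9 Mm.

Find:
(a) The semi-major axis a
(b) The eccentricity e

Convert to SI: rₚ = 384.7 Mm = 3.847e+08 m; rₐ = 788.9 Mm = 7.889e+08 m.
(a) a = (rₚ + rₐ) / 2 = (3.847e+08 + 7.889e+08) / 2 ≈ 5.868e+08 m = 586.8 Mm.
(b) e = (rₐ − rₚ) / (rₐ + rₚ) = (7.889e+08 − 3.847e+08) / (7.889e+08 + 3.847e+08) ≈ 0.3444.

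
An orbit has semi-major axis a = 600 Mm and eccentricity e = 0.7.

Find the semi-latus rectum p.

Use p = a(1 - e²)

Convert to SI: a = 600 Mm = 6e+08 m.
p = a (1 − e²).
p = 6e+08 · (1 − (0.7)²) = 6e+08 · 0.51 ≈ 3.06e+08 m = 306 Mm.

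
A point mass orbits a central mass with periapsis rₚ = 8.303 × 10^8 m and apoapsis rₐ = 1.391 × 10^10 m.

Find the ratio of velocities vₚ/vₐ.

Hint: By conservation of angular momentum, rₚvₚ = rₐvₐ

Conservation of angular momentum gives rₚvₚ = rₐvₐ, so vₚ/vₐ = rₐ/rₚ.
vₚ/vₐ = 1.391e+10 / 8.303e+08 ≈ 16.75.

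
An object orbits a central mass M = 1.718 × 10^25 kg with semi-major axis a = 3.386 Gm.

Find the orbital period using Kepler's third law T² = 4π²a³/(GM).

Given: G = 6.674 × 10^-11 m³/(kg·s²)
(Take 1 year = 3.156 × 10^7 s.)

Convert to SI: a = 3.386 Gm = 3.386e+09 m.
GM = G · M = 6.674e-11 · 1.718e+25 = 1.14659e+15 m³/s².
Kepler's third law: T = 2π √(a³ / GM).
Substituting a = 3.386e+09 m and GM = 1.14659e+15 m³/s²:
T = 2π √((3.386e+09)³ / 1.14659e+15) s
T ≈ 3.656e+07 s = 1.158 years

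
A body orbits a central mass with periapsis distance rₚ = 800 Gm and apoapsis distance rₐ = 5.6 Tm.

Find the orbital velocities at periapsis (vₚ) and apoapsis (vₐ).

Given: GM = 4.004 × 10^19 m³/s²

Convert to SI: rₚ = 800 Gm = 8e+11 m; rₐ = 5.6 Tm = 5.6e+12 m.
Use the vis-viva equation v² = GM(2/r − 1/a) with a = (rₚ + rₐ)/2 = (8e+11 + 5.6e+12)/2 = 3.2e+12 m.
vₚ = √(GM · (2/rₚ − 1/a)) = √(4.004e+19 · (2/8e+11 − 1/3.2e+12)) m/s ≈ 9359 m/s = 9.359 km/s.
vₐ = √(GM · (2/rₐ − 1/a)) = √(4.004e+19 · (2/5.6e+12 − 1/3.2e+12)) m/s ≈ 1337 m/s = 1.337 km/s.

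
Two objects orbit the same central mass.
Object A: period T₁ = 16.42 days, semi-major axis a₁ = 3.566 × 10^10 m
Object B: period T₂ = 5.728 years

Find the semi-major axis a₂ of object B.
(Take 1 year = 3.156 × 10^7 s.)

Convert to SI: T₁ = 16.42 days = 1.41869e+06 s; T₂ = 5.728 years = 1.80776e+08 s.
Kepler's third law: (T₁/T₂)² = (a₁/a₂)³ ⇒ a₂ = a₁ · (T₂/T₁)^(2/3).
T₂/T₁ = 1.80776e+08 / 1.41869e+06 = 127.425.
a₂ = 3.566e+10 · (127.425)^(2/3) m ≈ 9.03e+11 m = 9.03 × 10^11 m.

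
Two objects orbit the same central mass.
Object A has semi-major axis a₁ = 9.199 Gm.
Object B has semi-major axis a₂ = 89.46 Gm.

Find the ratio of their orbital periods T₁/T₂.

Convert to SI: a₁ = 9.199 Gm = 9.199e+09 m; a₂ = 89.46 Gm = 8.946e+10 m.
From Kepler's third law, (T₁/T₂)² = (a₁/a₂)³, so T₁/T₂ = (a₁/a₂)^(3/2).
a₁/a₂ = 9.199e+09 / 8.946e+10 = 0.102828.
T₁/T₂ = (0.102828)^(3/2) ≈ 0.03297.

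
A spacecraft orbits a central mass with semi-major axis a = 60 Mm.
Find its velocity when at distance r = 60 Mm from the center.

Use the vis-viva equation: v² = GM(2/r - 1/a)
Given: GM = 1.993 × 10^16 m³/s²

Convert to SI: a = 60 Mm = 6e+07 m; r = 60 Mm = 6e+07 m.
Vis-viva: v = √(GM · (2/r − 1/a)).
2/r − 1/a = 2/6e+07 − 1/6e+07 = 1.66667e-08 m⁻¹.
v = √(1.993e+16 · 1.66667e-08) m/s ≈ 1.823e+04 m/s = 18.23 km/s.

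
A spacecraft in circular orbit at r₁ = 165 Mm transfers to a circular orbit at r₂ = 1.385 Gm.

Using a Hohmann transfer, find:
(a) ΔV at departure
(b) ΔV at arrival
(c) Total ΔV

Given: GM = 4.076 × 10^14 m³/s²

Convert to SI: r₁ = 165 Mm = 1.65e+08 m; r₂ = 1.385 Gm = 1.385e+09 m.
Transfer semi-major axis: a_t = (r₁ + r₂)/2 = (1.65e+08 + 1.385e+09)/2 = 7.75e+08 m.
Circular speeds: v₁ = √(GM/r₁) = 1571.72 m/s, v₂ = √(GM/r₂) = 542.491 m/s.
Transfer speeds (vis-viva v² = GM(2/r − 1/a_t)): v₁ᵗ = 2101.11 m/s, v₂ᵗ = 250.313 m/s.
(a) ΔV₁ = |v₁ᵗ − v₁| ≈ 529.4 m/s = 529.4 m/s.
(b) ΔV₂ = |v₂ − v₂ᵗ| ≈ 292.2 m/s = 292.2 m/s.
(c) ΔV_total = ΔV₁ + ΔV₂ ≈ 821.6 m/s = 821.6 m/s.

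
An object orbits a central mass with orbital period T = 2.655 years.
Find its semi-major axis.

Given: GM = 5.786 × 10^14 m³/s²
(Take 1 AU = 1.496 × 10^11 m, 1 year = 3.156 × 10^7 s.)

Convert to SI: T = 2.655 years = 8.37918e+07 s.
Invert Kepler's third law: a = (GM · T² / (4π²))^(1/3).
Substituting T = 8.37918e+07 s and GM = 5.786e+14 m³/s²:
a = (5.786e+14 · (8.37918e+07)² / (4π²))^(1/3) m
a ≈ 4.686e+09 m = 0.03132 AU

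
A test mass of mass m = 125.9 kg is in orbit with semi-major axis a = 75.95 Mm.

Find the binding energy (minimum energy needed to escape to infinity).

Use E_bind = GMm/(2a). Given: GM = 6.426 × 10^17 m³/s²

Convert to SI: a = 75.95 Mm = 7.595e+07 m.
Total orbital energy is E = −GMm/(2a); binding energy is E_bind = −E = GMm/(2a).
E_bind = 6.426e+17 · 125.9 / (2 · 7.595e+07) J ≈ 5.326e+11 J = 532.6 GJ.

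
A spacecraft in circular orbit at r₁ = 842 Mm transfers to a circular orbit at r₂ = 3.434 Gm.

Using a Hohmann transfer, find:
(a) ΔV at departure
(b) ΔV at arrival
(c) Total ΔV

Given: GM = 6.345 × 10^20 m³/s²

Convert to SI: r₁ = 842 Mm = 8.42e+08 m; r₂ = 3.434 Gm = 3.434e+09 m.
Transfer semi-major axis: a_t = (r₁ + r₂)/2 = (8.42e+08 + 3.434e+09)/2 = 2.138e+09 m.
Circular speeds: v₁ = √(GM/r₁) = 868080 m/s, v₂ = √(GM/r₂) = 429849 m/s.
Transfer speeds (vis-viva v² = GM(2/r − 1/a_t)): v₁ᵗ = 1.10016e+06 m/s, v₂ᵗ = 269754 m/s.
(a) ΔV₁ = |v₁ᵗ − v₁| ≈ 2.321e+05 m/s = 232.1 km/s.
(b) ΔV₂ = |v₂ − v₂ᵗ| ≈ 1.601e+05 m/s = 160.1 km/s.
(c) ΔV_total = ΔV₁ + ΔV₂ ≈ 3.922e+05 m/s = 392.2 km/s.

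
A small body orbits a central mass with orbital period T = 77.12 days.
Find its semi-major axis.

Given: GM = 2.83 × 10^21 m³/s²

Convert to SI: T = 77.12 days = 6.66317e+06 s.
Invert Kepler's third law: a = (GM · T² / (4π²))^(1/3).
Substituting T = 6.66317e+06 s and GM = 2.83e+21 m³/s²:
a = (2.83e+21 · (6.66317e+06)² / (4π²))^(1/3) m
a ≈ 1.471e+11 m = 147.1 Gm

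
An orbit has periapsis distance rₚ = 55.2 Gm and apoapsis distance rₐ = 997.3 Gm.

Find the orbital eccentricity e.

Convert to SI: rₚ = 55.2 Gm = 5.52e+10 m; rₐ = 997.3 Gm = 9.973e+11 m.
e = (rₐ − rₚ) / (rₐ + rₚ).
e = (9.973e+11 − 5.52e+10) / (9.973e+11 + 5.52e+10) = 9.421e+11 / 1.0525e+12 ≈ 0.8951.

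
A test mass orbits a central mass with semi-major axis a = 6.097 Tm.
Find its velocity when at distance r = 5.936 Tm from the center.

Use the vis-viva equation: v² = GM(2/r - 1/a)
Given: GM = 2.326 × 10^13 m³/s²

Convert to SI: a = 6.097 Tm = 6.097e+12 m; r = 5.936 Tm = 5.936e+12 m.
Vis-viva: v = √(GM · (2/r − 1/a)).
2/r − 1/a = 2/5.936e+12 − 1/6.097e+12 = 1.72912e-13 m⁻¹.
v = √(2.326e+13 · 1.72912e-13) m/s ≈ 2.005 m/s = 2.005 m/s.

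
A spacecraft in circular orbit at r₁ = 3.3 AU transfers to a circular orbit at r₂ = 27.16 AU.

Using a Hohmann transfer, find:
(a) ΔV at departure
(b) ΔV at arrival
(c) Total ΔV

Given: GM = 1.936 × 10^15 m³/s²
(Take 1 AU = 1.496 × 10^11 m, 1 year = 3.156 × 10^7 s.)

Convert to SI: r₁ = 3.3 AU = 4.9368e+11 m; r₂ = 27.16 AU = 4.06314e+12 m.
Transfer semi-major axis: a_t = (r₁ + r₂)/2 = (4.9368e+11 + 4.06314e+12)/2 = 2.27841e+12 m.
Circular speeds: v₁ = √(GM/r₁) = 62.6224 m/s, v₂ = √(GM/r₂) = 21.8284 m/s.
Transfer speeds (vis-viva v² = GM(2/r − 1/a_t)): v₁ᵗ = 83.6267 m/s, v₂ᵗ = 10.1608 m/s.
(a) ΔV₁ = |v₁ᵗ − v₁| ≈ 21 m/s = 0.004431 AU/year.
(b) ΔV₂ = |v₂ − v₂ᵗ| ≈ 11.67 m/s = 0.002461 AU/year.
(c) ΔV_total = ΔV₁ + ΔV₂ ≈ 32.67 m/s = 0.006893 AU/year.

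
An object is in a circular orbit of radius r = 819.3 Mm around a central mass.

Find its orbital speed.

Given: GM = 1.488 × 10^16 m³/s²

Convert to SI: r = 819.3 Mm = 8.193e+08 m.
For a circular orbit, gravity supplies the centripetal force, so v = √(GM / r).
v = √(1.488e+16 / 8.193e+08) m/s ≈ 4262 m/s = 4.262 km/s.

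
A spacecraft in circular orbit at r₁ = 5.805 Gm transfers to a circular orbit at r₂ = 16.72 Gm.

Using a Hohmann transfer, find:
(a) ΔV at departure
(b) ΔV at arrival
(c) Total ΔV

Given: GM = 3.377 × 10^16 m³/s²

Convert to SI: r₁ = 5.805 Gm = 5.805e+09 m; r₂ = 16.72 Gm = 1.672e+10 m.
Transfer semi-major axis: a_t = (r₁ + r₂)/2 = (5.805e+09 + 1.672e+10)/2 = 1.12625e+10 m.
Circular speeds: v₁ = √(GM/r₁) = 2411.93 m/s, v₂ = √(GM/r₂) = 1421.17 m/s.
Transfer speeds (vis-viva v² = GM(2/r − 1/a_t)): v₁ᵗ = 2938.77 m/s, v₂ᵗ = 1020.31 m/s.
(a) ΔV₁ = |v₁ᵗ − v₁| ≈ 526.8 m/s = 526.8 m/s.
(b) ΔV₂ = |v₂ − v₂ᵗ| ≈ 400.9 m/s = 400.9 m/s.
(c) ΔV_total = ΔV₁ + ΔV₂ ≈ 927.7 m/s = 927.7 m/s.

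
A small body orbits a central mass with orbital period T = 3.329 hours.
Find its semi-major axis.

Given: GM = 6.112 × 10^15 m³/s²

Convert to SI: T = 3.329 hours = 11984.4 s.
Invert Kepler's third law: a = (GM · T² / (4π²))^(1/3).
Substituting T = 11984.4 s and GM = 6.112e+15 m³/s²:
a = (6.112e+15 · (11984.4)² / (4π²))^(1/3) m
a ≈ 2.812e+07 m = 2.812 × 10^7 m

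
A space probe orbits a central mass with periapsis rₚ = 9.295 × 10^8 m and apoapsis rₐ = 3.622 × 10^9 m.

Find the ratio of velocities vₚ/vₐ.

Conservation of angular momentum gives rₚvₚ = rₐvₐ, so vₚ/vₐ = rₐ/rₚ.
vₚ/vₐ = 3.622e+09 / 9.295e+08 ≈ 3.897.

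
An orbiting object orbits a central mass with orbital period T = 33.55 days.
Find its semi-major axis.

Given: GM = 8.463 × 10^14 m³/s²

Convert to SI: T = 33.55 days = 2.89872e+06 s.
Invert Kepler's third law: a = (GM · T² / (4π²))^(1/3).
Substituting T = 2.89872e+06 s and GM = 8.463e+14 m³/s²:
a = (8.463e+14 · (2.89872e+06)² / (4π²))^(1/3) m
a ≈ 5.648e+08 m = 564.8 Mm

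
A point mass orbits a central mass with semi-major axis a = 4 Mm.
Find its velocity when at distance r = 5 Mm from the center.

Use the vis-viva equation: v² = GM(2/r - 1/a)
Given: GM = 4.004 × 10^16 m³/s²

Convert to SI: a = 4 Mm = 4e+06 m; r = 5 Mm = 5e+06 m.
Vis-viva: v = √(GM · (2/r − 1/a)).
2/r − 1/a = 2/5e+06 − 1/4e+06 = 1.5e-07 m⁻¹.
v = √(4.004e+16 · 1.5e-07) m/s ≈ 7.75e+04 m/s = 77.5 km/s.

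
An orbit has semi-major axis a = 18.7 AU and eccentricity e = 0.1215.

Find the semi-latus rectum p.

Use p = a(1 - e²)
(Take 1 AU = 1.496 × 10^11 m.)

Convert to SI: a = 18.7 AU = 2.79752e+12 m.
p = a (1 − e²).
p = 2.79752e+12 · (1 − (0.1215)²) = 2.79752e+12 · 0.985238 ≈ 2.756e+12 m = 18.42 AU.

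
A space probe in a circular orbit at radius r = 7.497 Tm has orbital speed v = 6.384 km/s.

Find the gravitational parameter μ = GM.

Convert to SI: r = 7.497 Tm = 7.497e+12 m; v = 6.384 km/s = 6384 m/s.
For a circular orbit v² = GM/r, so GM = v² · r.
GM = (6384)² · 7.497e+12 m³/s² ≈ 3.055e+20 m³/s² = 3.055 × 10^20 m³/s².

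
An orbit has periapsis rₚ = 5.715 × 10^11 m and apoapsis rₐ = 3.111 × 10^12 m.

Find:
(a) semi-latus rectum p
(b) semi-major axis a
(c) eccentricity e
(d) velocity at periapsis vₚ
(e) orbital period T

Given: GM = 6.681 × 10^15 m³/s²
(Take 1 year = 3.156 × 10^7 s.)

(a) From a = (rₚ + rₐ)/2 = 1.84125e+12 m and e = (rₐ − rₚ)/(rₐ + rₚ) = 0.689613, p = a(1 − e²) = 1.84125e+12 · (1 − (0.689613)²) ≈ 9.656e+11 m
(b) a = (rₚ + rₐ)/2 = (5.715e+11 + 3.111e+12)/2 ≈ 1.841e+12 m
(c) e = (rₐ − rₚ)/(rₐ + rₚ) = (3.111e+12 − 5.715e+11)/(3.111e+12 + 5.715e+11) ≈ 0.6896
(d) With a = (rₚ + rₐ)/2 = 1.84125e+12 m, vₚ = √(GM (2/rₚ − 1/a)) = √(6.681e+15 · (2/5.715e+11 − 1/1.84125e+12)) m/s ≈ 140.5 m/s
(e) With a = (rₚ + rₐ)/2 = 1.84125e+12 m, T = 2π √(a³/GM) = 2π √((1.84125e+12)³/6.681e+15) s ≈ 1.921e+11 s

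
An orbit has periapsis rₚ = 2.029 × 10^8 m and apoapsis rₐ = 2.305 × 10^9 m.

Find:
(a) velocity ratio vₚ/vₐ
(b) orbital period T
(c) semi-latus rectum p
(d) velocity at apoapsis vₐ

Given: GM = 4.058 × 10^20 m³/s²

(a) Conservation of angular momentum (rₚvₚ = rₐvₐ) gives vₚ/vₐ = rₐ/rₚ = 2.305e+09/2.029e+08 ≈ 11.36
(b) With a = (rₚ + rₐ)/2 = 1.25395e+09 m, T = 2π √(a³/GM) = 2π √((1.25395e+09)³/4.058e+20) s ≈ 1.385e+04 s
(c) From a = (rₚ + rₐ)/2 = 1.25395e+09 m and e = (rₐ − rₚ)/(rₐ + rₚ) = 0.838191, p = a(1 − e²) = 1.25395e+09 · (1 − (0.838191)²) ≈ 3.73e+08 m
(d) With a = (rₚ + rₐ)/2 = 1.25395e+09 m, vₐ = √(GM (2/rₐ − 1/a)) = √(4.058e+20 · (2/2.305e+09 − 1/1.25395e+09)) m/s ≈ 1.688e+05 m/s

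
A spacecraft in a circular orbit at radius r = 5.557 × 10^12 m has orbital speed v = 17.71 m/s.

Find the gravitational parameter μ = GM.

For a circular orbit v² = GM/r, so GM = v² · r.
GM = (17.71)² · 5.557e+12 m³/s² ≈ 1.743e+15 m³/s² = 1.743 × 10^15 m³/s².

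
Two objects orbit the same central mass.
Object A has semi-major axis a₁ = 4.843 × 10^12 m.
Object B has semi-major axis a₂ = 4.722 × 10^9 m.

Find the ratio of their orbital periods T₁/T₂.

From Kepler's third law, (T₁/T₂)² = (a₁/a₂)³, so T₁/T₂ = (a₁/a₂)^(3/2).
a₁/a₂ = 4.843e+12 / 4.722e+09 = 1025.62.
T₁/T₂ = (1025.62)^(3/2) ≈ 3.285e+04.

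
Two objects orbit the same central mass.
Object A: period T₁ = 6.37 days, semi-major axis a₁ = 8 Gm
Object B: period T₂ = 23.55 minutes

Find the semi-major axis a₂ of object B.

Convert to SI: T₁ = 6.37 days = 550368 s; a₁ = 8 Gm = 8e+09 m; T₂ = 23.55 minutes = 1413 s.
Kepler's third law: (T₁/T₂)² = (a₁/a₂)³ ⇒ a₂ = a₁ · (T₂/T₁)^(2/3).
T₂/T₁ = 1413 / 550368 = 0.00256737.
a₂ = 8e+09 · (0.00256737)^(2/3) m ≈ 1.5e+08 m = 150 Mm.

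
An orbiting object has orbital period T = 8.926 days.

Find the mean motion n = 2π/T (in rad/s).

Convert to SI: T = 8.926 days = 771206 s.
n = 2π / T.
n = 2π / 771206 s ≈ 8.147e-06 rad/s.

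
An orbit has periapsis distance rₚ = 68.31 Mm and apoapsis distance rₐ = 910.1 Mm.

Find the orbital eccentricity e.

Convert to SI: rₚ = 68.31 Mm = 6.831e+07 m; rₐ = 910.1 Mm = 9.101e+08 m.
e = (rₐ − rₚ) / (rₐ + rₚ).
e = (9.101e+08 − 6.831e+07) / (9.101e+08 + 6.831e+07) = 8.4179e+08 / 9.7841e+08 ≈ 0.8604.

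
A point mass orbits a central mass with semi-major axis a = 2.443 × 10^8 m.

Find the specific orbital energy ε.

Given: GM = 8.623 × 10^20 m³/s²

ε = −GM / (2a).
ε = −8.623e+20 / (2 · 2.443e+08) J/kg ≈ -1.765e+12 J/kg = -1765 GJ/kg.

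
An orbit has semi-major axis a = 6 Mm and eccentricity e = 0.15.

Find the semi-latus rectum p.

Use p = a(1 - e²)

Convert to SI: a = 6 Mm = 6e+06 m.
p = a (1 − e²).
p = 6e+06 · (1 − (0.15)²) = 6e+06 · 0.9775 ≈ 5.865e+06 m = 5.865 Mm.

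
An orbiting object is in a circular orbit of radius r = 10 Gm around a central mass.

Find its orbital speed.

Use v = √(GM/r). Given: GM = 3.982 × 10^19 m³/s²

Convert to SI: r = 10 Gm = 1e+10 m.
For a circular orbit, gravity supplies the centripetal force, so v = √(GM / r).
v = √(3.982e+19 / 1e+10) m/s ≈ 6.31e+04 m/s = 63.1 km/s.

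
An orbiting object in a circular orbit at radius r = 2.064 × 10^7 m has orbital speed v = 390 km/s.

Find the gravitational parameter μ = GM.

Convert to SI: v = 390 km/s = 390000 m/s.
For a circular orbit v² = GM/r, so GM = v² · r.
GM = (390000)² · 2.064e+07 m³/s² ≈ 3.139e+18 m³/s² = 3.139 × 10^18 m³/s².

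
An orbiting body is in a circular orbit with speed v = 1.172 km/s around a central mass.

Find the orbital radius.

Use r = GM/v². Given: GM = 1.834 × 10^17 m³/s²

Convert to SI: v = 1.172 km/s = 1172 m/s.
For a circular orbit, v² = GM / r, so r = GM / v².
r = 1.834e+17 / (1172)² m ≈ 1.335e+11 m = 133.5 Gm.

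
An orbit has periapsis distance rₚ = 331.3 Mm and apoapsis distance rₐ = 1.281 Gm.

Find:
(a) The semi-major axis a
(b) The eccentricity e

Convert to SI: rₚ = 331.3 Mm = 3.313e+08 m; rₐ = 1.281 Gm = 1.281e+09 m.
(a) a = (rₚ + rₐ) / 2 = (3.313e+08 + 1.281e+09) / 2 ≈ 8.062e+08 m = 806.1 Mm.
(b) e = (rₐ − rₚ) / (rₐ + rₚ) = (1.281e+09 − 3.313e+08) / (1.281e+09 + 3.313e+08) ≈ 0.589.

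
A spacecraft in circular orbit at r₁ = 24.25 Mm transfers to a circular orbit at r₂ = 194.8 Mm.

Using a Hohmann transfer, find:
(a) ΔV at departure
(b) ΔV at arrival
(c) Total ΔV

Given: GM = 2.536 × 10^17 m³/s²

Convert to SI: r₁ = 24.25 Mm = 2.425e+07 m; r₂ = 194.8 Mm = 1.948e+08 m.
Transfer semi-major axis: a_t = (r₁ + r₂)/2 = (2.425e+07 + 1.948e+08)/2 = 1.09525e+08 m.
Circular speeds: v₁ = √(GM/r₁) = 102263 m/s, v₂ = √(GM/r₂) = 36081.1 m/s.
Transfer speeds (vis-viva v² = GM(2/r − 1/a_t)): v₁ᵗ = 136382 m/s, v₂ᵗ = 16977.7 m/s.
(a) ΔV₁ = |v₁ᵗ − v₁| ≈ 3.412e+04 m/s = 34.12 km/s.
(b) ΔV₂ = |v₂ − v₂ᵗ| ≈ 1.91e+04 m/s = 19.1 km/s.
(c) ΔV_total = ΔV₁ + ΔV₂ ≈ 5.322e+04 m/s = 53.22 km/s.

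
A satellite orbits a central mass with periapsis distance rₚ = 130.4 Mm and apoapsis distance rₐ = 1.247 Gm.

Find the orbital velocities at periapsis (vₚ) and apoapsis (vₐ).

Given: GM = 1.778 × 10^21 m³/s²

Convert to SI: rₚ = 130.4 Mm = 1.304e+08 m; rₐ = 1.247 Gm = 1.247e+09 m.
Use the vis-viva equation v² = GM(2/r − 1/a) with a = (rₚ + rₐ)/2 = (1.304e+08 + 1.247e+09)/2 = 6.887e+08 m.
vₚ = √(GM · (2/rₚ − 1/a)) = √(1.778e+21 · (2/1.304e+08 − 1/6.887e+08)) m/s ≈ 4.969e+06 m/s = 4969 km/s.
vₐ = √(GM · (2/rₐ − 1/a)) = √(1.778e+21 · (2/1.247e+09 − 1/6.887e+08)) m/s ≈ 5.196e+05 m/s = 519.6 km/s.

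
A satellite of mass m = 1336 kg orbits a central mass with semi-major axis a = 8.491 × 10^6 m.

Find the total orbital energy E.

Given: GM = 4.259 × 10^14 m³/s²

E = −GMm / (2a).
E = −4.259e+14 · 1336 / (2 · 8.491e+06) J ≈ -3.351e+10 J = -33.51 GJ.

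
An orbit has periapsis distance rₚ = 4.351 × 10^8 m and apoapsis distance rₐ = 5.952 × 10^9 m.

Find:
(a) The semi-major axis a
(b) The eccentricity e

(a) a = (rₚ + rₐ) / 2 = (4.351e+08 + 5.952e+09) / 2 ≈ 3.194e+09 m = 3.194 × 10^9 m.
(b) e = (rₐ − rₚ) / (rₐ + rₚ) = (5.952e+09 − 4.351e+08) / (5.952e+09 + 4.351e+08) ≈ 0.8638.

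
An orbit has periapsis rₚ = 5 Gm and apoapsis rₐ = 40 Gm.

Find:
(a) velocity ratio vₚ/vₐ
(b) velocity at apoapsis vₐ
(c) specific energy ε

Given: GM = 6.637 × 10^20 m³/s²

Convert to SI: rₚ = 5 Gm = 5e+09 m; rₐ = 40 Gm = 4e+10 m.
(a) Conservation of angular momentum (rₚvₚ = rₐvₐ) gives vₚ/vₐ = rₐ/rₚ = 4e+10/5e+09 ≈ 8
(b) With a = (rₚ + rₐ)/2 = 2.25e+10 m, vₐ = √(GM (2/rₐ − 1/a)) = √(6.637e+20 · (2/4e+10 − 1/2.25e+10)) m/s ≈ 6.072e+04 m/s
(c) With a = (rₚ + rₐ)/2 = 2.25e+10 m, ε = −GM/(2a) = −6.637e+20/(2 · 2.25e+10) J/kg ≈ -1.475e+10 J/kg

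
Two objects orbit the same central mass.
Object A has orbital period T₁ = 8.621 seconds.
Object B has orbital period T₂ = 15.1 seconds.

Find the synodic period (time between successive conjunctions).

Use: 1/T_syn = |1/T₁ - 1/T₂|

T_syn = |T₁ · T₂ / (T₁ − T₂)|.
T_syn = |8.621 · 15.1 / (8.621 − 15.1)| s ≈ 20.09 s = 20.09 seconds.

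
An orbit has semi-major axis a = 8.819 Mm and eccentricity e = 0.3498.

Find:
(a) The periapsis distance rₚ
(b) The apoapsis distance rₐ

Convert to SI: a = 8.819 Mm = 8.819e+06 m.
(a) rₚ = a(1 − e) = 8.819e+06 · (1 − 0.3498) = 8.819e+06 · 0.6502 ≈ 5.734e+06 m = 5.734 Mm.
(b) rₐ = a(1 + e) = 8.819e+06 · (1 + 0.3498) = 8.819e+06 · 1.3498 ≈ 1.19e+07 m = 11.9 Mm.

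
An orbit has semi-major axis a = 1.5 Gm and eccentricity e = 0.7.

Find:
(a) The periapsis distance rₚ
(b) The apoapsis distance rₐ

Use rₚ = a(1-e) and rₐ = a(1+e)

Convert to SI: a = 1.5 Gm = 1.5e+09 m.
(a) rₚ = a(1 − e) = 1.5e+09 · (1 − 0.7) = 1.5e+09 · 0.3 ≈ 4.5e+08 m = 450 Mm.
(b) rₐ = a(1 + e) = 1.5e+09 · (1 + 0.7) = 1.5e+09 · 1.7 ≈ 2.55e+09 m = 2.55 Gm.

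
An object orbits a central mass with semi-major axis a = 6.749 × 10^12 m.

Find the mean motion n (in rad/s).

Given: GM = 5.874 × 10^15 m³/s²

n = √(GM / a³).
n = √(5.874e+15 / (6.749e+12)³) rad/s ≈ 4.371e-12 rad/s.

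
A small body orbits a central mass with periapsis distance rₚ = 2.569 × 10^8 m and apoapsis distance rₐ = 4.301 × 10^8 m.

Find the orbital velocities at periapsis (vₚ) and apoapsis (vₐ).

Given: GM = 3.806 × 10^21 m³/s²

Use the vis-viva equation v² = GM(2/r − 1/a) with a = (rₚ + rₐ)/2 = (2.569e+08 + 4.301e+08)/2 = 3.435e+08 m.
vₚ = √(GM · (2/rₚ − 1/a)) = √(3.806e+21 · (2/2.569e+08 − 1/3.435e+08)) m/s ≈ 4.307e+06 m/s = 4307 km/s.
vₐ = √(GM · (2/rₐ − 1/a)) = √(3.806e+21 · (2/4.301e+08 − 1/3.435e+08)) m/s ≈ 2.573e+06 m/s = 2573 km/s.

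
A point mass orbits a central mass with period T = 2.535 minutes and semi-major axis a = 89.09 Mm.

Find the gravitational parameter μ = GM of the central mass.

Convert to SI: T = 2.535 minutes = 152.1 s; a = 89.09 Mm = 8.909e+07 m.
GM = 4π² · a³ / T².
GM = 4π² · (8.909e+07)³ / (152.1)² m³/s² ≈ 1.207e+21 m³/s² = 1.207 × 10^21 m³/s².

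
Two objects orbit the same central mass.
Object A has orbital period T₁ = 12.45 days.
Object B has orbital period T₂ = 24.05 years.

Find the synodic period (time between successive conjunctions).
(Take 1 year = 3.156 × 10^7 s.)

Convert to SI: T₁ = 12.45 days = 1.07568e+06 s; T₂ = 24.05 years = 7.59018e+08 s.
T_syn = |T₁ · T₂ / (T₁ − T₂)|.
T_syn = |1.07568e+06 · 7.59018e+08 / (1.07568e+06 − 7.59018e+08)| s ≈ 1.077e+06 s = 12.47 days.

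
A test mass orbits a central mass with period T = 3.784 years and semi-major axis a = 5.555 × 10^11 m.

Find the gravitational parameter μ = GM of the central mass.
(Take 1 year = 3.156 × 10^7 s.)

Convert to SI: T = 3.784 years = 1.19423e+08 s.
GM = 4π² · a³ / T².
GM = 4π² · (5.555e+11)³ / (1.19423e+08)² m³/s² ≈ 4.745e+20 m³/s² = 4.745 × 10^20 m³/s².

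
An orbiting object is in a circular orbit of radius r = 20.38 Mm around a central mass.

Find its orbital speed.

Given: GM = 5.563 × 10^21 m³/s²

Convert to SI: r = 20.38 Mm = 2.038e+07 m.
For a circular orbit, gravity supplies the centripetal force, so v = √(GM / r).
v = √(5.563e+21 / 2.038e+07) m/s ≈ 1.652e+07 m/s = 1.652e+04 km/s.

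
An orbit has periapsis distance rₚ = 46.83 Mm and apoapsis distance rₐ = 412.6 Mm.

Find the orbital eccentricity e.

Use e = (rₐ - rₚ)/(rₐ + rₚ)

Convert to SI: rₚ = 46.83 Mm = 4.683e+07 m; rₐ = 412.6 Mm = 4.126e+08 m.
e = (rₐ − rₚ) / (rₐ + rₚ).
e = (4.126e+08 − 4.683e+07) / (4.126e+08 + 4.683e+07) = 3.6577e+08 / 4.5943e+08 ≈ 0.7961.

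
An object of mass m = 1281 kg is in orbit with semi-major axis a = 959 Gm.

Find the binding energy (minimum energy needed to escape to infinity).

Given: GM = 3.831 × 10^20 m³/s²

Convert to SI: a = 959 Gm = 9.59e+11 m.
Total orbital energy is E = −GMm/(2a); binding energy is E_bind = −E = GMm/(2a).
E_bind = 3.831e+20 · 1281 / (2 · 9.59e+11) J ≈ 2.559e+11 J = 255.9 GJ.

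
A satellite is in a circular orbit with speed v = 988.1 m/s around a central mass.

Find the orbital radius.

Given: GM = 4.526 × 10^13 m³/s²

For a circular orbit, v² = GM / r, so r = GM / v².
r = 4.526e+13 / (988.1)² m ≈ 4.636e+07 m = 46.36 Mm.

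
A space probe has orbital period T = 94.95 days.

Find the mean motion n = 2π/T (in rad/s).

Convert to SI: T = 94.95 days = 8.20368e+06 s.
n = 2π / T.
n = 2π / 8.20368e+06 s ≈ 7.659e-07 rad/s.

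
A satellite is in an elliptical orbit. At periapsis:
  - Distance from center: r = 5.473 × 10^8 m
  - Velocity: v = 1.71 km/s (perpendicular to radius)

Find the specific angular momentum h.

Convert to SI: v = 1.71 km/s = 1710 m/s.
With v perpendicular to r, h = r · v.
h = 5.473e+08 · 1710 m²/s ≈ 9.359e+11 m²/s.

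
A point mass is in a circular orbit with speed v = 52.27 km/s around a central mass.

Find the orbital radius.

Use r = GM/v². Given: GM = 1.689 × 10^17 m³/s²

Convert to SI: v = 52.27 km/s = 52270 m/s.
For a circular orbit, v² = GM / r, so r = GM / v².
r = 1.689e+17 / (52270)² m ≈ 6.182e+07 m = 6.182 × 10^7 m.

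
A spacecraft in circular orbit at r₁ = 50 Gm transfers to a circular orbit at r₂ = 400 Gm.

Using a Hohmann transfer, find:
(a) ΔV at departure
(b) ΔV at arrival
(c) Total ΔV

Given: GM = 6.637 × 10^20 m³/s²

Convert to SI: r₁ = 50 Gm = 5e+10 m; r₂ = 400 Gm = 4e+11 m.
Transfer semi-major axis: a_t = (r₁ + r₂)/2 = (5e+10 + 4e+11)/2 = 2.25e+11 m.
Circular speeds: v₁ = √(GM/r₁) = 115213 m/s, v₂ = √(GM/r₂) = 40733.9 m/s.
Transfer speeds (vis-viva v² = GM(2/r − 1/a_t)): v₁ᵗ = 153617 m/s, v₂ᵗ = 19202.1 m/s.
(a) ΔV₁ = |v₁ᵗ − v₁| ≈ 3.84e+04 m/s = 38.4 km/s.
(b) ΔV₂ = |v₂ − v₂ᵗ| ≈ 2.153e+04 m/s = 21.53 km/s.
(c) ΔV_total = ΔV₁ + ΔV₂ ≈ 5.994e+04 m/s = 59.94 km/s.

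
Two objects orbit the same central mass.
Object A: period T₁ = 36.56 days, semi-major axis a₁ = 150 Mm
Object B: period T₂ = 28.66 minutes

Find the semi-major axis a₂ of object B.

Convert to SI: T₁ = 36.56 days = 3.15878e+06 s; a₁ = 150 Mm = 1.5e+08 m; T₂ = 28.66 minutes = 1719.6 s.
Kepler's third law: (T₁/T₂)² = (a₁/a₂)³ ⇒ a₂ = a₁ · (T₂/T₁)^(2/3).
T₂/T₁ = 1719.6 / 3.15878e+06 = 0.000544387.
a₂ = 1.5e+08 · (0.000544387)^(2/3) m ≈ 1e+06 m = 1 Mm.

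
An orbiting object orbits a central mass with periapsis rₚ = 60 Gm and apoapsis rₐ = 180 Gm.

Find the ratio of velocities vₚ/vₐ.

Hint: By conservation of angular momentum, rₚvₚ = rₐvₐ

Convert to SI: rₚ = 60 Gm = 6e+10 m; rₐ = 180 Gm = 1.8e+11 m.
Conservation of angular momentum gives rₚvₚ = rₐvₐ, so vₚ/vₐ = rₐ/rₚ.
vₚ/vₐ = 1.8e+11 / 6e+10 ≈ 3.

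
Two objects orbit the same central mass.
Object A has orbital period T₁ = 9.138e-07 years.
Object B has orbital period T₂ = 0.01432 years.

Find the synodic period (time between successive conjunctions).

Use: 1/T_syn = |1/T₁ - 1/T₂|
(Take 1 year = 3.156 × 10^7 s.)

Convert to SI: T₁ = 9.138e-07 years = 28.8395 s; T₂ = 0.01432 years = 451939 s.
T_syn = |T₁ · T₂ / (T₁ − T₂)|.
T_syn = |28.8395 · 451939 / (28.8395 − 451939)| s ≈ 28.84 s = 9.139e-07 years.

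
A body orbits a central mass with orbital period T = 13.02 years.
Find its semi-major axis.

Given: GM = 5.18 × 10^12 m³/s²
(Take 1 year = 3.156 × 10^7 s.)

Convert to SI: T = 13.02 years = 4.10911e+08 s.
Invert Kepler's third law: a = (GM · T² / (4π²))^(1/3).
Substituting T = 4.10911e+08 s and GM = 5.18e+12 m³/s²:
a = (5.18e+12 · (4.10911e+08)² / (4π²))^(1/3) m
a ≈ 2.809e+09 m = 2.809 Gm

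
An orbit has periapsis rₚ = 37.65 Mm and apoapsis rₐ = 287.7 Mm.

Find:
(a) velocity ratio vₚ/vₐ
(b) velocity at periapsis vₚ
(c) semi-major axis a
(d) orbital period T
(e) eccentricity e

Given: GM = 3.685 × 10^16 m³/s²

Convert to SI: rₚ = 37.65 Mm = 3.765e+07 m; rₐ = 287.7 Mm = 2.877e+08 m.
(a) Conservation of angular momentum (rₚvₚ = rₐvₐ) gives vₚ/vₐ = rₐ/rₚ = 2.877e+08/3.765e+07 ≈ 7.641
(b) With a = (rₚ + rₐ)/2 = 1.62675e+08 m, vₚ = √(GM (2/rₚ − 1/a)) = √(3.685e+16 · (2/3.765e+07 − 1/1.62675e+08)) m/s ≈ 4.161e+04 m/s
(c) a = (rₚ + rₐ)/2 = (3.765e+07 + 2.877e+08)/2 ≈ 1.627e+08 m
(d) With a = (rₚ + rₐ)/2 = 1.62675e+08 m, T = 2π √(a³/GM) = 2π √((1.62675e+08)³/3.685e+16) s ≈ 6.791e+04 s
(e) e = (rₐ − rₚ)/(rₐ + rₚ) = (2.877e+08 − 3.765e+07)/(2.877e+08 + 3.765e+07) ≈ 0.7686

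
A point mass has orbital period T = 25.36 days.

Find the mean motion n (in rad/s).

Convert to SI: T = 25.36 days = 2.1911e+06 s.
n = 2π / T.
n = 2π / 2.1911e+06 s ≈ 2.868e-06 rad/s.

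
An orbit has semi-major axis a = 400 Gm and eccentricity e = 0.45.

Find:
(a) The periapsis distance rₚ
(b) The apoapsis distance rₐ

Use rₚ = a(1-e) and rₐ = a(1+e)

Convert to SI: a = 400 Gm = 4e+11 m.
(a) rₚ = a(1 − e) = 4e+11 · (1 − 0.45) = 4e+11 · 0.55 ≈ 2.2e+11 m = 220 Gm.
(b) rₐ = a(1 + e) = 4e+11 · (1 + 0.45) = 4e+11 · 1.45 ≈ 5.8e+11 m = 580 Gm.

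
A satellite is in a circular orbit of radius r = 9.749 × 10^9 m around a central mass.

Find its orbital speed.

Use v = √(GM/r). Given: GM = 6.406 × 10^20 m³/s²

For a circular orbit, gravity supplies the centripetal force, so v = √(GM / r).
v = √(6.406e+20 / 9.749e+09) m/s ≈ 2.563e+05 m/s = 256.3 km/s.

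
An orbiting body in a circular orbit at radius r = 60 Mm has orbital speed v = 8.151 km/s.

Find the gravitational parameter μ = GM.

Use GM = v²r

Convert to SI: r = 60 Mm = 6e+07 m; v = 8.151 km/s = 8151 m/s.
For a circular orbit v² = GM/r, so GM = v² · r.
GM = (8151)² · 6e+07 m³/s² ≈ 3.986e+15 m³/s² = 3.986 × 10^15 m³/s².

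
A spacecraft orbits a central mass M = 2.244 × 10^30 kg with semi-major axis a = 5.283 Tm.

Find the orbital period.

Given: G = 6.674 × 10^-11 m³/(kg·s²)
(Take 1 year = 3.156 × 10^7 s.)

Convert to SI: a = 5.283 Tm = 5.283e+12 m.
GM = G · M = 6.674e-11 · 2.244e+30 = 1.49765e+20 m³/s².
Kepler's third law: T = 2π √(a³ / GM).
Substituting a = 5.283e+12 m and GM = 1.49765e+20 m³/s²:
T = 2π √((5.283e+12)³ / 1.49765e+20) s
T ≈ 6.234e+09 s = 197.5 years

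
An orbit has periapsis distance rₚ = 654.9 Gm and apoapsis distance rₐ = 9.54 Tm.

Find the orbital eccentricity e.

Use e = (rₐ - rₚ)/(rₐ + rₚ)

Convert to SI: rₚ = 654.9 Gm = 6.549e+11 m; rₐ = 9.54 Tm = 9.54e+12 m.
e = (rₐ − rₚ) / (rₐ + rₚ).
e = (9.54e+12 − 6.549e+11) / (9.54e+12 + 6.549e+11) = 8.8851e+12 / 1.01949e+13 ≈ 0.8715.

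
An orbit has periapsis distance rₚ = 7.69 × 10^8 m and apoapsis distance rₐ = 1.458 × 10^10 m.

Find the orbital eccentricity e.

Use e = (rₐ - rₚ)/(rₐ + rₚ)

e = (rₐ − rₚ) / (rₐ + rₚ).
e = (1.458e+10 − 7.69e+08) / (1.458e+10 + 7.69e+08) = 1.3811e+10 / 1.5349e+10 ≈ 0.8998.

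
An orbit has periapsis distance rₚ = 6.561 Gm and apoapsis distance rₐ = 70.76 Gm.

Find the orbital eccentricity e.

Convert to SI: rₚ = 6.561 Gm = 6.561e+09 m; rₐ = 70.76 Gm = 7.076e+10 m.
e = (rₐ − rₚ) / (rₐ + rₚ).
e = (7.076e+10 − 6.561e+09) / (7.076e+10 + 6.561e+09) = 6.4199e+10 / 7.7321e+10 ≈ 0.8303.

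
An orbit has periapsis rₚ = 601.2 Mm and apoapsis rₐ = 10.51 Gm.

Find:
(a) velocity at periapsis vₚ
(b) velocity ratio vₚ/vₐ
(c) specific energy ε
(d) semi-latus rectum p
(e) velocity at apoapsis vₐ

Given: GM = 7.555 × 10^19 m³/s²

Convert to SI: rₚ = 601.2 Mm = 6.012e+08 m; rₐ = 10.51 Gm = 1.051e+10 m.
(a) With a = (rₚ + rₐ)/2 = 5.5556e+09 m, vₚ = √(GM (2/rₚ − 1/a)) = √(7.555e+19 · (2/6.012e+08 − 1/5.5556e+09)) m/s ≈ 4.876e+05 m/s
(b) Conservation of angular momentum (rₚvₚ = rₐvₐ) gives vₚ/vₐ = rₐ/rₚ = 1.051e+10/6.012e+08 ≈ 17.48
(c) With a = (rₚ + rₐ)/2 = 5.5556e+09 m, ε = −GM/(2a) = −7.555e+19/(2 · 5.5556e+09) J/kg ≈ -6.799e+09 J/kg
(d) From a = (rₚ + rₐ)/2 = 5.5556e+09 m and e = (rₐ − rₚ)/(rₐ + rₚ) = 0.891785, p = a(1 − e²) = 5.5556e+09 · (1 − (0.891785)²) ≈ 1.137e+09 m
(e) With a = (rₚ + rₐ)/2 = 5.5556e+09 m, vₐ = √(GM (2/rₐ − 1/a)) = √(7.555e+19 · (2/1.051e+10 − 1/5.5556e+09)) m/s ≈ 2.789e+04 m/s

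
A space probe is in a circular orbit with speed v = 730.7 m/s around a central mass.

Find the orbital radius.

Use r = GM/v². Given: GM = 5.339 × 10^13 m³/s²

For a circular orbit, v² = GM / r, so r = GM / v².
r = 5.339e+13 / (730.7)² m ≈ 1e+08 m = 100 Mm.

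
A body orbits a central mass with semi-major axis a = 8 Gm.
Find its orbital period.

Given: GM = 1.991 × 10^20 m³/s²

Convert to SI: a = 8 Gm = 8e+09 m.
Kepler's third law: T = 2π √(a³ / GM).
Substituting a = 8e+09 m and GM = 1.991e+20 m³/s²:
T = 2π √((8e+09)³ / 1.991e+20) s
T ≈ 3.186e+05 s = 3.688 days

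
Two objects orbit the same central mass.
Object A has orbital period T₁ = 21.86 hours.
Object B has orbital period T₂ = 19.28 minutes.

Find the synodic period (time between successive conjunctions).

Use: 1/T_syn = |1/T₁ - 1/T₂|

Convert to SI: T₁ = 21.86 hours = 78696 s; T₂ = 19.28 minutes = 1156.8 s.
T_syn = |T₁ · T₂ / (T₁ − T₂)|.
T_syn = |78696 · 1156.8 / (78696 − 1156.8)| s ≈ 1174 s = 19.57 minutes.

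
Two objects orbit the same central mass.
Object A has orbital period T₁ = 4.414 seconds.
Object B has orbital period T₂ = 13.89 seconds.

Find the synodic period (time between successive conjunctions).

T_syn = |T₁ · T₂ / (T₁ − T₂)|.
T_syn = |4.414 · 13.89 / (4.414 − 13.89)| s ≈ 6.47 s = 6.47 seconds.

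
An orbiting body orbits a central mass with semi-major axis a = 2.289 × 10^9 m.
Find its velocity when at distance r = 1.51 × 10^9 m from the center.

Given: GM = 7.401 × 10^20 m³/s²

Vis-viva: v = √(GM · (2/r − 1/a)).
2/r − 1/a = 2/1.51e+09 − 1/2.289e+09 = 8.87631e-10 m⁻¹.
v = √(7.401e+20 · 8.87631e-10) m/s ≈ 8.105e+05 m/s = 810.5 km/s.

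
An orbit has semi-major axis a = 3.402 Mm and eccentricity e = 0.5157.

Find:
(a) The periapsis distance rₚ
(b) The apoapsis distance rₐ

Convert to SI: a = 3.402 Mm = 3.402e+06 m.
(a) rₚ = a(1 − e) = 3.402e+06 · (1 − 0.5157) = 3.402e+06 · 0.4843 ≈ 1.648e+06 m = 1.648 Mm.
(b) rₐ = a(1 + e) = 3.402e+06 · (1 + 0.5157) = 3.402e+06 · 1.5157 ≈ 5.156e+06 m = 5.156 Mm.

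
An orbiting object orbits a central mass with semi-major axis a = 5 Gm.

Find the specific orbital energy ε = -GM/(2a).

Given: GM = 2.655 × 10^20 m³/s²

Convert to SI: a = 5 Gm = 5e+09 m.
ε = −GM / (2a).
ε = −2.655e+20 / (2 · 5e+09) J/kg ≈ -2.655e+10 J/kg = -26.55 GJ/kg.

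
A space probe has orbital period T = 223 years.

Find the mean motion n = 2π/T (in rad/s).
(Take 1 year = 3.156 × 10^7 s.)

Convert to SI: T = 223 years = 7.03788e+09 s.
n = 2π / T.
n = 2π / 7.03788e+09 s ≈ 8.928e-10 rad/s.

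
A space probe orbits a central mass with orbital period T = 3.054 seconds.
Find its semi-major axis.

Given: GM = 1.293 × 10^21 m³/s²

Invert Kepler's third law: a = (GM · T² / (4π²))^(1/3).
Substituting T = 3.054 s and GM = 1.293e+21 m³/s²:
a = (1.293e+21 · (3.054)² / (4π²))^(1/3) m
a ≈ 6.735e+06 m = 6.735 × 10^6 m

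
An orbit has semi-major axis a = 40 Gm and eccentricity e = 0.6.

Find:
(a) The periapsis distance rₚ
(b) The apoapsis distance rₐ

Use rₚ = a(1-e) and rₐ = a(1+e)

Convert to SI: a = 40 Gm = 4e+10 m.
(a) rₚ = a(1 − e) = 4e+10 · (1 − 0.6) = 4e+10 · 0.4 ≈ 1.6e+10 m = 16 Gm.
(b) rₐ = a(1 + e) = 4e+10 · (1 + 0.6) = 4e+10 · 1.6 ≈ 6.4e+10 m = 64 Gm.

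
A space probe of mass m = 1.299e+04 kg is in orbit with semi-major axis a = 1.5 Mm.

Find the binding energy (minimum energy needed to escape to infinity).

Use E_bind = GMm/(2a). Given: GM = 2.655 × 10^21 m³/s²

Convert to SI: a = 1.5 Mm = 1.5e+06 m.
Total orbital energy is E = −GMm/(2a); binding energy is E_bind = −E = GMm/(2a).
E_bind = 2.655e+21 · 1.299e+04 / (2 · 1.5e+06) J ≈ 1.15e+19 J = 11.5 EJ.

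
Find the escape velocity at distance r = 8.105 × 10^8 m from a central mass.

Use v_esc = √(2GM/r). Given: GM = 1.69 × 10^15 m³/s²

Escape velocity comes from setting total energy to zero: ½v² − GM/r = 0 ⇒ v_esc = √(2GM / r).
v_esc = √(2 · 1.69e+15 / 8.105e+08) m/s ≈ 2042 m/s = 2.042 km/s.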